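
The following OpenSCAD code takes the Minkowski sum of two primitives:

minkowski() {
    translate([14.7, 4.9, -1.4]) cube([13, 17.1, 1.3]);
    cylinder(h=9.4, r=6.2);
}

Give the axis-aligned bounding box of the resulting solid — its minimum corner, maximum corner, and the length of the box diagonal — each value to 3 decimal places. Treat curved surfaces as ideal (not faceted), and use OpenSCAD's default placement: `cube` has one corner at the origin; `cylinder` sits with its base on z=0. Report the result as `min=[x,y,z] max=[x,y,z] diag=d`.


A = translate([14.7, 4.9, -1.4]) cube([13, 17.1, 1.3]) → bbox [14.7,4.9,-1.4] .. [27.7,22,-0.1]
B = cylinder(h=9.4, r=6.2) → bbox [-6.2,-6.2,0] .. [6.2,6.2,9.4]
lo = A.lo+B.lo = [14.7-6.2, 4.9-6.2, -1.4+0] = [8.500,-1.300,-1.400]
hi = A.hi+B.hi = [27.7+6.2, 22+6.2, -0.1+9.4] = [33.900,28.200,9.300]
diag = √(25.4²+29.5²+10.7²) = √1629.9 = 40.372

min=[8.500,-1.300,-1.400] max=[33.900,28.200,9.300] diag=40.372


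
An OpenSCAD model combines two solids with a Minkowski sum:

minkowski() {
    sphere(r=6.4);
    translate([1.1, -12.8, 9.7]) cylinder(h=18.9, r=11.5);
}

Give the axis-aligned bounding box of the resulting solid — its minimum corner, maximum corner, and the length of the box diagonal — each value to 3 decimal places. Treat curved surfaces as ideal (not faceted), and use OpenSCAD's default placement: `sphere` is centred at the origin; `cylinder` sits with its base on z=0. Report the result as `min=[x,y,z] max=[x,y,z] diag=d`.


A = translate([1.1, -12.8, 9.7]) cylinder(h=18.9, r=11.5) → bbox [-10.4,-24.3,9.7] .. [12.6,-1.3,28.6]
B = sphere(r=6.4) → bbox [-6.4,-6.4,-6.4] .. [6.4,6.4,6.4]
lo = A.lo+B.lo = [-10.4-6.4, -24.3-6.4, 9.7-6.4] = [-16.800,-30.700,3.300]
hi = A.hi+B.hi = [12.6+6.4, -1.3+6.4, 28.6+6.4] = [19.000,5.100,35.000]
diag = √(35.8²+35.8²+31.7²) = √3568.17 = 59.734

min=[-16.800,-30.700,3.300] max=[19.000,5.100,35.000] diag=59.734


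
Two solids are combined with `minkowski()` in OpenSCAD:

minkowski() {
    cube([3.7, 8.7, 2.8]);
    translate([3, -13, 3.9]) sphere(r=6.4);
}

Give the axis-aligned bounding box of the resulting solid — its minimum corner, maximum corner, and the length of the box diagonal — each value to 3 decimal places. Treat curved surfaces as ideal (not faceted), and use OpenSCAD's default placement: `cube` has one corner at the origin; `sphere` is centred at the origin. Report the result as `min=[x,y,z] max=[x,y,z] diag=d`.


min=[-3.400,-19.400,-2.500] max=[13.100,2.100,13.100] diag=31.271

A = translate([3, -13, 3.9]) sphere(r=6.4) → bbox [-3.4,-19.4,-2.5] .. [9.4,-6.6,10.3]
B = cube([3.7, 8.7, 2.8]) → bbox [0,0,0] .. [3.7,8.7,2.8]
lo = A.lo+B.lo = [-3.4+0, -19.4+0, -2.5+0] = [-3.400,-19.400,-2.500]
hi = A.hi+B.hi = [9.4+3.7, -6.6+8.7, 10.3+2.8] = [13.100,2.100,13.100]
diag = √(16.5²+21.5²+15.6²) = √977.86 = 31.271


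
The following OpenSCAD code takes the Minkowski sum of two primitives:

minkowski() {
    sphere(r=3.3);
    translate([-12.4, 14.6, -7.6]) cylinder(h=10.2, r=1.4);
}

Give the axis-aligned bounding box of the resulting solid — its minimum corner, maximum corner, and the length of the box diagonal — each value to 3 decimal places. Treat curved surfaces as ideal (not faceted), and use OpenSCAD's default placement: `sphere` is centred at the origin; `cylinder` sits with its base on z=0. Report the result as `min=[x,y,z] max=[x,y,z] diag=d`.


A = translate([-12.4, 14.6, -7.6]) cylinder(h=10.2, r=1.4) → bbox [-13.8,13.2,-7.6] .. [-11,16,2.6]
B = sphere(r=3.3) → bbox [-3.3,-3.3,-3.3] .. [3.3,3.3,3.3]
lo = A.lo+B.lo = [-13.8-3.3, 13.2-3.3, -7.6-3.3] = [-17.100,9.900,-10.900]
hi = A.hi+B.hi = [-11+3.3, 16+3.3, 2.6+3.3] = [-7.700,19.300,5.900]
diag = √(9.4²+9.4²+16.8²) = √458.96 = 21.423

min=[-17.100,9.900,-10.900] max=[-7.700,19.300,5.900] diag=21.423


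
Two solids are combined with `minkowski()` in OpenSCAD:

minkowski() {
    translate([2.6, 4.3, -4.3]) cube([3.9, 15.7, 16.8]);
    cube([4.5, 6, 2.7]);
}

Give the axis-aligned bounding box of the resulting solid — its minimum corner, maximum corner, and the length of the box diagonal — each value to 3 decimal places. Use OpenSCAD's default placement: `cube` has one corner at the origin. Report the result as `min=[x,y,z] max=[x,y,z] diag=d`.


min=[2.600,4.300,-4.300] max=[11.000,26.000,15.200] diag=30.360

A = translate([2.6, 4.3, -4.3]) cube([3.9, 15.7, 16.8]) → bbox [2.6,4.3,-4.3] .. [6.5,20,12.5]
B = cube([4.5, 6, 2.7]) → bbox [0,0,0] .. [4.5,6,2.7]
lo = A.lo+B.lo = [2.6+0, 4.3+0, -4.3+0] = [2.600,4.300,-4.300]
hi = A.hi+B.hi = [6.5+4.5, 20+6, 12.5+2.7] = [11.000,26.000,15.200]
diag = √(8.4²+21.7²+19.5²) = √921.7 = 30.360


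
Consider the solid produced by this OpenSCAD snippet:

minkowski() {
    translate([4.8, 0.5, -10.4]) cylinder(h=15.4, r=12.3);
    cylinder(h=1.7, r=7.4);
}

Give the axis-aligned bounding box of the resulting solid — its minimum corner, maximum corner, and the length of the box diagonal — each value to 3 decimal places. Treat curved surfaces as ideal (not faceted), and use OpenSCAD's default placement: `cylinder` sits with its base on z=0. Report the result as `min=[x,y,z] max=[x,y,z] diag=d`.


A = translate([4.8, 0.5, -10.4]) cylinder(h=15.4, r=12.3) → bbox [-7.5,-11.8,-10.4] .. [17.1,12.8,5]
B = cylinder(h=1.7, r=7.4) → bbox [-7.4,-7.4,0] .. [7.4,7.4,1.7]
lo = A.lo+B.lo = [-7.5-7.4, -11.8-7.4, -10.4+0] = [-14.900,-19.200,-10.400]
hi = A.hi+B.hi = [17.1+7.4, 12.8+7.4, 5+1.7] = [24.500,20.200,6.700]
diag = √(39.4²+39.4²+17.1²) = √3397.13 = 58.285

min=[-14.900,-19.200,-10.400] max=[24.500,20.200,6.700] diag=58.285


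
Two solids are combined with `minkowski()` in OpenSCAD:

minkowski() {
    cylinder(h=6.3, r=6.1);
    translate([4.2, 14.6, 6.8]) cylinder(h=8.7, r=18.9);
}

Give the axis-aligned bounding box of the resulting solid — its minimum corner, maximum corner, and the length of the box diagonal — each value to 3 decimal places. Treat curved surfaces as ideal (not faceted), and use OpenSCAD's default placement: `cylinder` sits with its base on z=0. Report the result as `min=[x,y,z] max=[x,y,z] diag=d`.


A = translate([4.2, 14.6, 6.8]) cylinder(h=8.7, r=18.9) → bbox [-14.7,-4.3,6.8] .. [23.1,33.5,15.5]
B = cylinder(h=6.3, r=6.1) → bbox [-6.1,-6.1,0] .. [6.1,6.1,6.3]
lo = A.lo+B.lo = [-14.7-6.1, -4.3-6.1, 6.8+0] = [-20.800,-10.400,6.800]
hi = A.hi+B.hi = [23.1+6.1, 33.5+6.1, 15.5+6.3] = [29.200,39.600,21.800]
diag = √(50²+50²+15²) = √5225 = 72.284

min=[-20.800,-10.400,6.800] max=[29.200,39.600,21.800] diag=72.284


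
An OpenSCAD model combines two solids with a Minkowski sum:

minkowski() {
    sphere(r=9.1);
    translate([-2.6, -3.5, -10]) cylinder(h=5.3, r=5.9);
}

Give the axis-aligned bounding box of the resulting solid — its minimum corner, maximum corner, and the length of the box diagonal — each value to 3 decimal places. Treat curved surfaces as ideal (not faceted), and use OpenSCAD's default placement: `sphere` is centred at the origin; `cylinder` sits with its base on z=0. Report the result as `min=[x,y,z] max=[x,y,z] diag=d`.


A = translate([-2.6, -3.5, -10]) cylinder(h=5.3, r=5.9) → bbox [-8.5,-9.4,-10] .. [3.3,2.4,-4.7]
B = sphere(r=9.1) → bbox [-9.1,-9.1,-9.1] .. [9.1,9.1,9.1]
lo = A.lo+B.lo = [-8.5-9.1, -9.4-9.1, -10-9.1] = [-17.600,-18.500,-19.100]
hi = A.hi+B.hi = [3.3+9.1, 2.4+9.1, -4.7+9.1] = [12.400,11.500,4.400]
diag = √(30²+30²+23.5²) = √2352.25 = 48.500

min=[-17.600,-18.500,-19.100] max=[12.400,11.500,4.400] diag=48.500


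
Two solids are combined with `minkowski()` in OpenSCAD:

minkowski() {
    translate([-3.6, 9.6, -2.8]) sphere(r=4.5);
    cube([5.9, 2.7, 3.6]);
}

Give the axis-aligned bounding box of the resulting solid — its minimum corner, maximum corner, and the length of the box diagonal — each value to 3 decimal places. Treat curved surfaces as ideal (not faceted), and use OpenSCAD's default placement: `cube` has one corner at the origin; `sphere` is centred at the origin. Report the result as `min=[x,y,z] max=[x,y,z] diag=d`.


min=[-8.100,5.100,-7.300] max=[6.800,16.800,5.300] diag=22.752

A = translate([-3.6, 9.6, -2.8]) sphere(r=4.5) → bbox [-8.1,5.1,-7.3] .. [0.9,14.1,1.7]
B = cube([5.9, 2.7, 3.6]) → bbox [0,0,0] .. [5.9,2.7,3.6]
lo = A.lo+B.lo = [-8.1+0, 5.1+0, -7.3+0] = [-8.100,5.100,-7.300]
hi = A.hi+B.hi = [0.9+5.9, 14.1+2.7, 1.7+3.6] = [6.800,16.800,5.300]
diag = √(14.9²+11.7²+12.6²) = √517.66 = 22.752


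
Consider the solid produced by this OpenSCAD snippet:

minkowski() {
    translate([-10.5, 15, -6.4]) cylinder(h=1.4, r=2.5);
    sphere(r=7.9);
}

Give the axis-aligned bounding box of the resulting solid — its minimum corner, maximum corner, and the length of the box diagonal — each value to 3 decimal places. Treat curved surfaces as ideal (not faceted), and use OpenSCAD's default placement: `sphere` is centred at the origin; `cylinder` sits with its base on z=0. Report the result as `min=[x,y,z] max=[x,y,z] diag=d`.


A = translate([-10.5, 15, -6.4]) cylinder(h=1.4, r=2.5) → bbox [-13,12.5,-6.4] .. [-8,17.5,-5]
B = sphere(r=7.9) → bbox [-7.9,-7.9,-7.9] .. [7.9,7.9,7.9]
lo = A.lo+B.lo = [-13-7.9, 12.5-7.9, -6.4-7.9] = [-20.900,4.600,-14.300]
hi = A.hi+B.hi = [-8+7.9, 17.5+7.9, -5+7.9] = [-0.100,25.400,2.900]
diag = √(20.8²+20.8²+17.2²) = √1161.12 = 34.075

min=[-20.900,4.600,-14.300] max=[-0.100,25.400,2.900] diag=34.075


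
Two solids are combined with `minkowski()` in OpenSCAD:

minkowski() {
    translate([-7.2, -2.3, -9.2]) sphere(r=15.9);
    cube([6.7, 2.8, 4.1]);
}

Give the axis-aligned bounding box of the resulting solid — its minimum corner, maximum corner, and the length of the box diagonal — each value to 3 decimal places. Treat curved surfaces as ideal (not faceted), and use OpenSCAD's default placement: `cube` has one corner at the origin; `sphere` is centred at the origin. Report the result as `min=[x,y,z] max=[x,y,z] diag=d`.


A = translate([-7.2, -2.3, -9.2]) sphere(r=15.9) → bbox [-23.1,-18.2,-25.1] .. [8.7,13.6,6.7]
B = cube([6.7, 2.8, 4.1]) → bbox [0,0,0] .. [6.7,2.8,4.1]
lo = A.lo+B.lo = [-23.1+0, -18.2+0, -25.1+0] = [-23.100,-18.200,-25.100]
hi = A.hi+B.hi = [8.7+6.7, 13.6+2.8, 6.7+4.1] = [15.400,16.400,10.800]
diag = √(38.5²+34.6²+35.9²) = √3968.22 = 62.994

min=[-23.100,-18.200,-25.100] max=[15.400,16.400,10.800] diag=62.994


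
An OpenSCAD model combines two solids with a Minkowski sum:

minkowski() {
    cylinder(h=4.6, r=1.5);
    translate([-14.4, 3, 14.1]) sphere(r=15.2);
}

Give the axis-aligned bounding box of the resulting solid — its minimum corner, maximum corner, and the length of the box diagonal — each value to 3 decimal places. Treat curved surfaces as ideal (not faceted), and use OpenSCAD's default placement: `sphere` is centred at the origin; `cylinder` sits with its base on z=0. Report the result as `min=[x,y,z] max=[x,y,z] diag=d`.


A = translate([-14.4, 3, 14.1]) sphere(r=15.2) → bbox [-29.6,-12.2,-1.1] .. [0.8,18.2,29.3]
B = cylinder(h=4.6, r=1.5) → bbox [-1.5,-1.5,0] .. [1.5,1.5,4.6]
lo = A.lo+B.lo = [-29.6-1.5, -12.2-1.5, -1.1+0] = [-31.100,-13.700,-1.100]
hi = A.hi+B.hi = [0.8+1.5, 18.2+1.5, 29.3+4.6] = [2.300,19.700,33.900]
diag = √(33.4²+33.4²+35²) = √3456.12 = 58.789

min=[-31.100,-13.700,-1.100] max=[2.300,19.700,33.900] diag=58.789


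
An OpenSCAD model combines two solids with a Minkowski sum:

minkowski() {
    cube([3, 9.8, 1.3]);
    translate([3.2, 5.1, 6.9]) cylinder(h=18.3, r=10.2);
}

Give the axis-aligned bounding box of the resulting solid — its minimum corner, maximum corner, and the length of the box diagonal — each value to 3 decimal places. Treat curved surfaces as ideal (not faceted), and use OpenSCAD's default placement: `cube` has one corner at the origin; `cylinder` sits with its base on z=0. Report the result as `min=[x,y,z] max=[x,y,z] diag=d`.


A = translate([3.2, 5.1, 6.9]) cylinder(h=18.3, r=10.2) → bbox [-7,-5.1,6.9] .. [13.4,15.3,25.2]
B = cube([3, 9.8, 1.3]) → bbox [0,0,0] .. [3,9.8,1.3]
lo = A.lo+B.lo = [-7+0, -5.1+0, 6.9+0] = [-7.000,-5.100,6.900]
hi = A.hi+B.hi = [13.4+3, 15.3+9.8, 25.2+1.3] = [16.400,25.100,26.500]
diag = √(23.4²+30.2²+19.6²) = √1843.76 = 42.939

min=[-7.000,-5.100,6.900] max=[16.400,25.100,26.500] diag=42.939


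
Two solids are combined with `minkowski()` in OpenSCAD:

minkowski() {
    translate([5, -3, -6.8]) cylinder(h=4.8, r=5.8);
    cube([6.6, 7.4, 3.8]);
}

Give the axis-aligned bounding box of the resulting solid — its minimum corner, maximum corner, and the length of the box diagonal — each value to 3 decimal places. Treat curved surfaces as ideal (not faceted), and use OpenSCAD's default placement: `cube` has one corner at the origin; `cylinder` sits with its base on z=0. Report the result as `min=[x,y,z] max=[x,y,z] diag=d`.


min=[-0.800,-8.800,-6.800] max=[17.400,10.200,1.800] diag=27.680

A = translate([5, -3, -6.8]) cylinder(h=4.8, r=5.8) → bbox [-0.8,-8.8,-6.8] .. [10.8,2.8,-2]
B = cube([6.6, 7.4, 3.8]) → bbox [0,0,0] .. [6.6,7.4,3.8]
lo = A.lo+B.lo = [-0.8+0, -8.8+0, -6.8+0] = [-0.800,-8.800,-6.800]
hi = A.hi+B.hi = [10.8+6.6, 2.8+7.4, -2+3.8] = [17.400,10.200,1.800]
diag = √(18.2²+19²+8.6²) = √766.2 = 27.680


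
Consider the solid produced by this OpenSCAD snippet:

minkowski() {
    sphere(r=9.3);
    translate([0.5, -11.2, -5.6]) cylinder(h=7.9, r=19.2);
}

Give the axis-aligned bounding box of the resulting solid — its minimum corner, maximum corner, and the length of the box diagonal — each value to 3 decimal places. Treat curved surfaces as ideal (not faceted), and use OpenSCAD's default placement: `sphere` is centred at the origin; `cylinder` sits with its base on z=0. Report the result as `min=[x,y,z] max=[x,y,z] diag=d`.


A = translate([0.5, -11.2, -5.6]) cylinder(h=7.9, r=19.2) → bbox [-18.7,-30.4,-5.6] .. [19.7,8,2.3]
B = sphere(r=9.3) → bbox [-9.3,-9.3,-9.3] .. [9.3,9.3,9.3]
lo = A.lo+B.lo = [-18.7-9.3, -30.4-9.3, -5.6-9.3] = [-28.000,-39.700,-14.900]
hi = A.hi+B.hi = [19.7+9.3, 8+9.3, 2.3+9.3] = [29.000,17.300,11.600]
diag = √(57²+57²+26.5²) = √7200.25 = 84.854

min=[-28.000,-39.700,-14.900] max=[29.000,17.300,11.600] diag=84.854


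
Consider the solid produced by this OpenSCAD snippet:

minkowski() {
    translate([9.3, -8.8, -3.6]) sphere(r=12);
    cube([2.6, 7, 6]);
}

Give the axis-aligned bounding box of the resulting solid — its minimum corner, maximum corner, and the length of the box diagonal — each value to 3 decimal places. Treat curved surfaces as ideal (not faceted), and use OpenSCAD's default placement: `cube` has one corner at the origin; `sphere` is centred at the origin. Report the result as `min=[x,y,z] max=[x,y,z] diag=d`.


min=[-2.700,-20.800,-15.600] max=[23.900,10.200,14.400] diag=50.681

A = translate([9.3, -8.8, -3.6]) sphere(r=12) → bbox [-2.7,-20.8,-15.6] .. [21.3,3.2,8.4]
B = cube([2.6, 7, 6]) → bbox [0,0,0] .. [2.6,7,6]
lo = A.lo+B.lo = [-2.7+0, -20.8+0, -15.6+0] = [-2.700,-20.800,-15.600]
hi = A.hi+B.hi = [21.3+2.6, 3.2+7, 8.4+6] = [23.900,10.200,14.400]
diag = √(26.6²+31²+30²) = √2568.56 = 50.681


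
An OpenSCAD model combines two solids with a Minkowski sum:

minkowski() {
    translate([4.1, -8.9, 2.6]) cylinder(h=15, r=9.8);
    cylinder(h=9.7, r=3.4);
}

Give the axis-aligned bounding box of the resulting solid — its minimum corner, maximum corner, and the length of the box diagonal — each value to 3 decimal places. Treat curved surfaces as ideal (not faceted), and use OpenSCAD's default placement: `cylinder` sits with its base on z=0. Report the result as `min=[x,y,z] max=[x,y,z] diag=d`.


min=[-9.100,-22.100,2.600] max=[17.300,4.300,27.300] diag=44.766

A = translate([4.1, -8.9, 2.6]) cylinder(h=15, r=9.8) → bbox [-5.7,-18.7,2.6] .. [13.9,0.9,17.6]
B = cylinder(h=9.7, r=3.4) → bbox [-3.4,-3.4,0] .. [3.4,3.4,9.7]
lo = A.lo+B.lo = [-5.7-3.4, -18.7-3.4, 2.6+0] = [-9.100,-22.100,2.600]
hi = A.hi+B.hi = [13.9+3.4, 0.9+3.4, 17.6+9.7] = [17.300,4.300,27.300]
diag = √(26.4²+26.4²+24.7²) = √2004.01 = 44.766


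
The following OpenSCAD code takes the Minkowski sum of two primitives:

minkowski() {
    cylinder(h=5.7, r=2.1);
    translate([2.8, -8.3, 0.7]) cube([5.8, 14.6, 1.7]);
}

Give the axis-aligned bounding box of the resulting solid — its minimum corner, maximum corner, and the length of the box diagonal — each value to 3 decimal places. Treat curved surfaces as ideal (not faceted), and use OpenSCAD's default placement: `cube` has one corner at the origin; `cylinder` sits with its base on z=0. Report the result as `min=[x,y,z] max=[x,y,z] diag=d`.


A = translate([2.8, -8.3, 0.7]) cube([5.8, 14.6, 1.7]) → bbox [2.8,-8.3,0.7] .. [8.6,6.3,2.4]
B = cylinder(h=5.7, r=2.1) → bbox [-2.1,-2.1,0] .. [2.1,2.1,5.7]
lo = A.lo+B.lo = [2.8-2.1, -8.3-2.1, 0.7+0] = [0.700,-10.400,0.700]
hi = A.hi+B.hi = [8.6+2.1, 6.3+2.1, 2.4+5.7] = [10.700,8.400,8.100]
diag = √(10²+18.8²+7.4²) = √508.2 = 22.543

min=[0.700,-10.400,0.700] max=[10.700,8.400,8.100] diag=22.543


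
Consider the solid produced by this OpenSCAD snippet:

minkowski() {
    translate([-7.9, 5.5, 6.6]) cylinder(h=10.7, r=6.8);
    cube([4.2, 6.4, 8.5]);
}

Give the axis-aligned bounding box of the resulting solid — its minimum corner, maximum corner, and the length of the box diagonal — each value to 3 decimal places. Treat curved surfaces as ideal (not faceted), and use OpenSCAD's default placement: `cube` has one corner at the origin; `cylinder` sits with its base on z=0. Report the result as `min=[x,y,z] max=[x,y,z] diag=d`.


min=[-14.700,-1.300,6.600] max=[3.100,18.700,25.800] diag=32.947

A = translate([-7.9, 5.5, 6.6]) cylinder(h=10.7, r=6.8) → bbox [-14.7,-1.3,6.6] .. [-1.1,12.3,17.3]
B = cube([4.2, 6.4, 8.5]) → bbox [0,0,0] .. [4.2,6.4,8.5]
lo = A.lo+B.lo = [-14.7+0, -1.3+0, 6.6+0] = [-14.700,-1.300,6.600]
hi = A.hi+B.hi = [-1.1+4.2, 12.3+6.4, 17.3+8.5] = [3.100,18.700,25.800]
diag = √(17.8²+20²+19.2²) = √1085.48 = 32.947


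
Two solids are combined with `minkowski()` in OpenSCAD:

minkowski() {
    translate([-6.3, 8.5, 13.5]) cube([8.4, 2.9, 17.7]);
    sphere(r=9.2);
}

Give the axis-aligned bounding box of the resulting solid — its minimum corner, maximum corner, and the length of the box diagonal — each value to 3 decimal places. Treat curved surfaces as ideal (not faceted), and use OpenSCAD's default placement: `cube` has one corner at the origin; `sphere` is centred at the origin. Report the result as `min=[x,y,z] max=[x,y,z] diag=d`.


min=[-15.500,-0.700,4.300] max=[11.300,20.600,40.400] diag=49.751

A = translate([-6.3, 8.5, 13.5]) cube([8.4, 2.9, 17.7]) → bbox [-6.3,8.5,13.5] .. [2.1,11.4,31.2]
B = sphere(r=9.2) → bbox [-9.2,-9.2,-9.2] .. [9.2,9.2,9.2]
lo = A.lo+B.lo = [-6.3-9.2, 8.5-9.2, 13.5-9.2] = [-15.500,-0.700,4.300]
hi = A.hi+B.hi = [2.1+9.2, 11.4+9.2, 31.2+9.2] = [11.300,20.600,40.400]
diag = √(26.8²+21.3²+36.1²) = √2475.14 = 49.751


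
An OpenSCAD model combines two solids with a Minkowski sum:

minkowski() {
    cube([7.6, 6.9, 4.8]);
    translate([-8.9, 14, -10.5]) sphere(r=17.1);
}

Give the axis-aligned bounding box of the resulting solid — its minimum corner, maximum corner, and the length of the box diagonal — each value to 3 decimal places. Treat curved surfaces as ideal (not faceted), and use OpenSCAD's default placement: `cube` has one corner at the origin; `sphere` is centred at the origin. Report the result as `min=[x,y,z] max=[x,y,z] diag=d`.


A = translate([-8.9, 14, -10.5]) sphere(r=17.1) → bbox [-26,-3.1,-27.6] .. [8.2,31.1,6.6]
B = cube([7.6, 6.9, 4.8]) → bbox [0,0,0] .. [7.6,6.9,4.8]
lo = A.lo+B.lo = [-26+0, -3.1+0, -27.6+0] = [-26.000,-3.100,-27.600]
hi = A.hi+B.hi = [8.2+7.6, 31.1+6.9, 6.6+4.8] = [15.800,38.000,11.400]
diag = √(41.8²+41.1²+39²) = √4957.45 = 70.409

min=[-26.000,-3.100,-27.600] max=[15.800,38.000,11.400] diag=70.409


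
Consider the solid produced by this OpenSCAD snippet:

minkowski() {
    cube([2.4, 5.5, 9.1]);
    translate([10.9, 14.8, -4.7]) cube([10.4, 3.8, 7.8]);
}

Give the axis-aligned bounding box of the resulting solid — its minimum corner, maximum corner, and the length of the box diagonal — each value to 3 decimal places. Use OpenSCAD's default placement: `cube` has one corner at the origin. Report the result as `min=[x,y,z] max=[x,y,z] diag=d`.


min=[10.900,14.800,-4.700] max=[23.700,24.100,12.200] diag=23.150

A = translate([10.9, 14.8, -4.7]) cube([10.4, 3.8, 7.8]) → bbox [10.9,14.8,-4.7] .. [21.3,18.6,3.1]
B = cube([2.4, 5.5, 9.1]) → bbox [0,0,0] .. [2.4,5.5,9.1]
lo = A.lo+B.lo = [10.9+0, 14.8+0, -4.7+0] = [10.900,14.800,-4.700]
hi = A.hi+B.hi = [21.3+2.4, 18.6+5.5, 3.1+9.1] = [23.700,24.100,12.200]
diag = √(12.8²+9.3²+16.9²) = √535.94 = 23.150


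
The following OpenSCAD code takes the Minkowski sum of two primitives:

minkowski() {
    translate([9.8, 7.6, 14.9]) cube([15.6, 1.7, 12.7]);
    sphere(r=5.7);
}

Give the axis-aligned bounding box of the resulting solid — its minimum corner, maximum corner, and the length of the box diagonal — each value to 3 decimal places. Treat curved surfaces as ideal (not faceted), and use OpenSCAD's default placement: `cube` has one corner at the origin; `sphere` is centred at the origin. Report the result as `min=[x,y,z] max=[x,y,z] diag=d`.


min=[4.100,1.900,9.200] max=[31.100,15.000,33.300] diag=38.489

A = translate([9.8, 7.6, 14.9]) cube([15.6, 1.7, 12.7]) → bbox [9.8,7.6,14.9] .. [25.4,9.3,27.6]
B = sphere(r=5.7) → bbox [-5.7,-5.7,-5.7] .. [5.7,5.7,5.7]
lo = A.lo+B.lo = [9.8-5.7, 7.6-5.7, 14.9-5.7] = [4.100,1.900,9.200]
hi = A.hi+B.hi = [25.4+5.7, 9.3+5.7, 27.6+5.7] = [31.100,15.000,33.300]
diag = √(27²+13.1²+24.1²) = √1481.42 = 38.489


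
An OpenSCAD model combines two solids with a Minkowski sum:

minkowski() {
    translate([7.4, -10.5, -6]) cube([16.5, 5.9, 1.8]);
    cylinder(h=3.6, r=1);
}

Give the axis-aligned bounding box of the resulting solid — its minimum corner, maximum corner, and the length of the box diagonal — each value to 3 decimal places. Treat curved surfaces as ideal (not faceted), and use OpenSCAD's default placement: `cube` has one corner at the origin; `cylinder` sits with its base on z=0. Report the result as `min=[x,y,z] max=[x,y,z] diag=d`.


A = translate([7.4, -10.5, -6]) cube([16.5, 5.9, 1.8]) → bbox [7.4,-10.5,-6] .. [23.9,-4.6,-4.2]
B = cylinder(h=3.6, r=1) → bbox [-1,-1,0] .. [1,1,3.6]
lo = A.lo+B.lo = [7.4-1, -10.5-1, -6+0] = [6.400,-11.500,-6.000]
hi = A.hi+B.hi = [23.9+1, -4.6+1, -4.2+3.6] = [24.900,-3.600,-0.600]
diag = √(18.5²+7.9²+5.4²) = √433.82 = 20.828

min=[6.400,-11.500,-6.000] max=[24.900,-3.600,-0.600] diag=20.828


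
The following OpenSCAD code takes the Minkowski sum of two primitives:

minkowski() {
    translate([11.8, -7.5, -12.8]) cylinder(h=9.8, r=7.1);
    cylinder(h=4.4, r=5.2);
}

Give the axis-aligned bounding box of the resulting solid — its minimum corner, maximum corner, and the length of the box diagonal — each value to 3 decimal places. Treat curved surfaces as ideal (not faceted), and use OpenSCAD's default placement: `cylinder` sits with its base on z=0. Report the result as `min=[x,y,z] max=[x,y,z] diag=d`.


A = translate([11.8, -7.5, -12.8]) cylinder(h=9.8, r=7.1) → bbox [4.7,-14.6,-12.8] .. [18.9,-0.4,-3]
B = cylinder(h=4.4, r=5.2) → bbox [-5.2,-5.2,0] .. [5.2,5.2,4.4]
lo = A.lo+B.lo = [4.7-5.2, -14.6-5.2, -12.8+0] = [-0.500,-19.800,-12.800]
hi = A.hi+B.hi = [18.9+5.2, -0.4+5.2, -3+4.4] = [24.100,4.800,1.400]
diag = √(24.6²+24.6²+14.2²) = √1411.96 = 37.576

min=[-0.500,-19.800,-12.800] max=[24.100,4.800,1.400] diag=37.576


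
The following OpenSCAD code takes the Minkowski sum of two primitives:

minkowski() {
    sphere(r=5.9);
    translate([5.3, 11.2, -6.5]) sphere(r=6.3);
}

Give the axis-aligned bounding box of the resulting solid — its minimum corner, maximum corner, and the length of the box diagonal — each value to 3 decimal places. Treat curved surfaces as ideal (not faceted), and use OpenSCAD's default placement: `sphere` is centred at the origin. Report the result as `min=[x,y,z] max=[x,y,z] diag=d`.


min=[-6.900,-1.000,-18.700] max=[17.500,23.400,5.700] diag=42.262

A = translate([5.3, 11.2, -6.5]) sphere(r=6.3) → bbox [-1,4.9,-12.8] .. [11.6,17.5,-0.2]
B = sphere(r=5.9) → bbox [-5.9,-5.9,-5.9] .. [5.9,5.9,5.9]
lo = A.lo+B.lo = [-1-5.9, 4.9-5.9, -12.8-5.9] = [-6.900,-1.000,-18.700]
hi = A.hi+B.hi = [11.6+5.9, 17.5+5.9, -0.2+5.9] = [17.500,23.400,5.700]
diag = √(24.4²+24.4²+24.4²) = √1786.08 = 42.262


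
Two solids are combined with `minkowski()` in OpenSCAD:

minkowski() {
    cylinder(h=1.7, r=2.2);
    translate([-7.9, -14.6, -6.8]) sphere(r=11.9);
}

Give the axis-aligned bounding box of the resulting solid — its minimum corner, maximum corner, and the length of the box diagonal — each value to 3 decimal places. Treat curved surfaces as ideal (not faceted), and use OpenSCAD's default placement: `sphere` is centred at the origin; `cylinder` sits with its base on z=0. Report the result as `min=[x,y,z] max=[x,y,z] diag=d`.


A = translate([-7.9, -14.6, -6.8]) sphere(r=11.9) → bbox [-19.8,-26.5,-18.7] .. [4,-2.7,5.1]
B = cylinder(h=1.7, r=2.2) → bbox [-2.2,-2.2,0] .. [2.2,2.2,1.7]
lo = A.lo+B.lo = [-19.8-2.2, -26.5-2.2, -18.7+0] = [-22.000,-28.700,-18.700]
hi = A.hi+B.hi = [4+2.2, -2.7+2.2, 5.1+1.7] = [6.200,-0.500,6.800]
diag = √(28.2²+28.2²+25.5²) = √2240.73 = 47.336

min=[-22.000,-28.700,-18.700] max=[6.200,-0.500,6.800] diag=47.336


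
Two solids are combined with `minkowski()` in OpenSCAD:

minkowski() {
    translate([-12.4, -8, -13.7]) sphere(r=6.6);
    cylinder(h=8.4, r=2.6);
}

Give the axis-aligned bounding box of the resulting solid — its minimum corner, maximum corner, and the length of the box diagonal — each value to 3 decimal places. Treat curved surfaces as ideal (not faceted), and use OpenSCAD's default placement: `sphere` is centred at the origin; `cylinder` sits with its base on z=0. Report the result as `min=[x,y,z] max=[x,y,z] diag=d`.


min=[-21.600,-17.200,-20.300] max=[-3.200,1.200,1.300] diag=33.818

A = translate([-12.4, -8, -13.7]) sphere(r=6.6) → bbox [-19,-14.6,-20.3] .. [-5.8,-1.4,-7.1]
B = cylinder(h=8.4, r=2.6) → bbox [-2.6,-2.6,0] .. [2.6,2.6,8.4]
lo = A.lo+B.lo = [-19-2.6, -14.6-2.6, -20.3+0] = [-21.600,-17.200,-20.300]
hi = A.hi+B.hi = [-5.8+2.6, -1.4+2.6, -7.1+8.4] = [-3.200,1.200,1.300]
diag = √(18.4²+18.4²+21.6²) = √1143.68 = 33.818


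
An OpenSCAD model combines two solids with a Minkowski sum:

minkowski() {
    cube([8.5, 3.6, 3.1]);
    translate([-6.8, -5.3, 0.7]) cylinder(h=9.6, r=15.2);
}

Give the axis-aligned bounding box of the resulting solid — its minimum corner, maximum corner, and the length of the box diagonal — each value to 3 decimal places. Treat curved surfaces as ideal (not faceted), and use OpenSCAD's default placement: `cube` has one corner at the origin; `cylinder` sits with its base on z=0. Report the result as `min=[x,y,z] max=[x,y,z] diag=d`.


min=[-22.000,-20.500,0.700] max=[16.900,13.500,13.400] diag=53.202

A = translate([-6.8, -5.3, 0.7]) cylinder(h=9.6, r=15.2) → bbox [-22,-20.5,0.7] .. [8.4,9.9,10.3]
B = cube([8.5, 3.6, 3.1]) → bbox [0,0,0] .. [8.5,3.6,3.1]
lo = A.lo+B.lo = [-22+0, -20.5+0, 0.7+0] = [-22.000,-20.500,0.700]
hi = A.hi+B.hi = [8.4+8.5, 9.9+3.6, 10.3+3.1] = [16.900,13.500,13.400]
diag = √(38.9²+34²+12.7²) = √2830.5 = 53.202


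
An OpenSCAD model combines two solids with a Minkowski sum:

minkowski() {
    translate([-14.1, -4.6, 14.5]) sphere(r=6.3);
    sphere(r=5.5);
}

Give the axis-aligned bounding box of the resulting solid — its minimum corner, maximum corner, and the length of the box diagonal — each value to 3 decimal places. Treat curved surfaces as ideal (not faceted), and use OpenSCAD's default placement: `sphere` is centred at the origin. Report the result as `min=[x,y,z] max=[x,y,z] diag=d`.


A = translate([-14.1, -4.6, 14.5]) sphere(r=6.3) → bbox [-20.4,-10.9,8.2] .. [-7.8,1.7,20.8]
B = sphere(r=5.5) → bbox [-5.5,-5.5,-5.5] .. [5.5,5.5,5.5]
lo = A.lo+B.lo = [-20.4-5.5, -10.9-5.5, 8.2-5.5] = [-25.900,-16.400,2.700]
hi = A.hi+B.hi = [-7.8+5.5, 1.7+5.5, 20.8+5.5] = [-2.300,7.200,26.300]
diag = √(23.6²+23.6²+23.6²) = √1670.88 = 40.876

min=[-25.900,-16.400,2.700] max=[-2.300,7.200,26.300] diag=40.876


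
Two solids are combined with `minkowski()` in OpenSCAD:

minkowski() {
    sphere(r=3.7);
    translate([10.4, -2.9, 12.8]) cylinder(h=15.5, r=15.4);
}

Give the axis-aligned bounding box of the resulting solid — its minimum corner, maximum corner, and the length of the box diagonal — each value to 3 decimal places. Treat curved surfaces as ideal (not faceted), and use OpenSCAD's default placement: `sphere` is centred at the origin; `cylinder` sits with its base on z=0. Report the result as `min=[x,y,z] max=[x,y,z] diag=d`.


A = translate([10.4, -2.9, 12.8]) cylinder(h=15.5, r=15.4) → bbox [-5,-18.3,12.8] .. [25.8,12.5,28.3]
B = sphere(r=3.7) → bbox [-3.7,-3.7,-3.7] .. [3.7,3.7,3.7]
lo = A.lo+B.lo = [-5-3.7, -18.3-3.7, 12.8-3.7] = [-8.700,-22.000,9.100]
hi = A.hi+B.hi = [25.8+3.7, 12.5+3.7, 28.3+3.7] = [29.500,16.200,32.000]
diag = √(38.2²+38.2²+22.9²) = √3442.89 = 58.676

min=[-8.700,-22.000,9.100] max=[29.500,16.200,32.000] diag=58.676


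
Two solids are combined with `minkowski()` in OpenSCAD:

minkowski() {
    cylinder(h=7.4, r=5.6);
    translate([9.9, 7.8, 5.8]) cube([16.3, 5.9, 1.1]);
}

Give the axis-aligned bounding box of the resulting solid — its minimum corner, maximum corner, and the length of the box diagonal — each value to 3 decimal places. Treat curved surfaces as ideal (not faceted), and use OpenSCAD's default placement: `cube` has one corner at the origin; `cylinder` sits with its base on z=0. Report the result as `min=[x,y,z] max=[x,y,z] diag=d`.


min=[4.300,2.200,5.800] max=[31.800,19.300,14.300] diag=33.480

A = translate([9.9, 7.8, 5.8]) cube([16.3, 5.9, 1.1]) → bbox [9.9,7.8,5.8] .. [26.2,13.7,6.9]
B = cylinder(h=7.4, r=5.6) → bbox [-5.6,-5.6,0] .. [5.6,5.6,7.4]
lo = A.lo+B.lo = [9.9-5.6, 7.8-5.6, 5.8+0] = [4.300,2.200,5.800]
hi = A.hi+B.hi = [26.2+5.6, 13.7+5.6, 6.9+7.4] = [31.800,19.300,14.300]
diag = √(27.5²+17.1²+8.5²) = √1120.91 = 33.480


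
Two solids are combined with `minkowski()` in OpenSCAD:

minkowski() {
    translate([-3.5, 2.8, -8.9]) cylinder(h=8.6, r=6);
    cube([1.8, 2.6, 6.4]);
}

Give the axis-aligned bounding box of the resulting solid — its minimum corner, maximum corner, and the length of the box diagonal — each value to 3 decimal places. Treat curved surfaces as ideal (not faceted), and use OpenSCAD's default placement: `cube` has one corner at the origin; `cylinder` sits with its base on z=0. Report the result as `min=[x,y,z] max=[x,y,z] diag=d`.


min=[-9.500,-3.200,-8.900] max=[4.300,11.400,6.100] diag=25.072

A = translate([-3.5, 2.8, -8.9]) cylinder(h=8.6, r=6) → bbox [-9.5,-3.2,-8.9] .. [2.5,8.8,-0.3]
B = cube([1.8, 2.6, 6.4]) → bbox [0,0,0] .. [1.8,2.6,6.4]
lo = A.lo+B.lo = [-9.5+0, -3.2+0, -8.9+0] = [-9.500,-3.200,-8.900]
hi = A.hi+B.hi = [2.5+1.8, 8.8+2.6, -0.3+6.4] = [4.300,11.400,6.100]
diag = √(13.8²+14.6²+15²) = √628.6 = 25.072


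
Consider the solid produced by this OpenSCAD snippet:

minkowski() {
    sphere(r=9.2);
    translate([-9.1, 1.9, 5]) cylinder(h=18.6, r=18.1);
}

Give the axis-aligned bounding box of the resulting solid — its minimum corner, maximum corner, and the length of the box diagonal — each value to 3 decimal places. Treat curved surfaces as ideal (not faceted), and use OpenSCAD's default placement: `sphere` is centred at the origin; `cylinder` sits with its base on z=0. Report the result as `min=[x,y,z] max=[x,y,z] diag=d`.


A = translate([-9.1, 1.9, 5]) cylinder(h=18.6, r=18.1) → bbox [-27.2,-16.2,5] .. [9,20,23.6]
B = sphere(r=9.2) → bbox [-9.2,-9.2,-9.2] .. [9.2,9.2,9.2]
lo = A.lo+B.lo = [-27.2-9.2, -16.2-9.2, 5-9.2] = [-36.400,-25.400,-4.200]
hi = A.hi+B.hi = [9+9.2, 20+9.2, 23.6+9.2] = [18.200,29.200,32.800]
diag = √(54.6²+54.6²+37²) = √7331.32 = 85.623

min=[-36.400,-25.400,-4.200] max=[18.200,29.200,32.800] diag=85.623


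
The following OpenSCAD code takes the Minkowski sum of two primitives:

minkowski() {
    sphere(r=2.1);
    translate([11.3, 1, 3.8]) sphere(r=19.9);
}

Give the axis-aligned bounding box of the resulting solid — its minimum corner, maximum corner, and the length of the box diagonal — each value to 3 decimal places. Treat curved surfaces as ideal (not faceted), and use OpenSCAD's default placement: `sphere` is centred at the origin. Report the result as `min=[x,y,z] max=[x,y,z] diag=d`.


A = translate([11.3, 1, 3.8]) sphere(r=19.9) → bbox [-8.6,-18.9,-16.1] .. [31.2,20.9,23.7]
B = sphere(r=2.1) → bbox [-2.1,-2.1,-2.1] .. [2.1,2.1,2.1]
lo = A.lo+B.lo = [-8.6-2.1, -18.9-2.1, -16.1-2.1] = [-10.700,-21.000,-18.200]
hi = A.hi+B.hi = [31.2+2.1, 20.9+2.1, 23.7+2.1] = [33.300,23.000,25.800]
diag = √(44²+44²+44²) = √5808 = 76.210

min=[-10.700,-21.000,-18.200] max=[33.300,23.000,25.800] diag=76.210


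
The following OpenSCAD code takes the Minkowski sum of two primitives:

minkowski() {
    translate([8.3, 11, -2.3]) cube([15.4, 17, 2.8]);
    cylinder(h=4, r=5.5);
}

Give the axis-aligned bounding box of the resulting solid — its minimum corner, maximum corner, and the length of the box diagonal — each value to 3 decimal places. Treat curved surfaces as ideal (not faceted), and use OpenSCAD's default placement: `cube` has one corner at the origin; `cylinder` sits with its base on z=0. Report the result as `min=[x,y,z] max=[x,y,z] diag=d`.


min=[2.800,5.500,-2.300] max=[29.200,33.500,4.500] diag=39.079

A = translate([8.3, 11, -2.3]) cube([15.4, 17, 2.8]) → bbox [8.3,11,-2.3] .. [23.7,28,0.5]
B = cylinder(h=4, r=5.5) → bbox [-5.5,-5.5,0] .. [5.5,5.5,4]
lo = A.lo+B.lo = [8.3-5.5, 11-5.5, -2.3+0] = [2.800,5.500,-2.300]
hi = A.hi+B.hi = [23.7+5.5, 28+5.5, 0.5+4] = [29.200,33.500,4.500]
diag = √(26.4²+28²+6.8²) = √1527.2 = 39.079


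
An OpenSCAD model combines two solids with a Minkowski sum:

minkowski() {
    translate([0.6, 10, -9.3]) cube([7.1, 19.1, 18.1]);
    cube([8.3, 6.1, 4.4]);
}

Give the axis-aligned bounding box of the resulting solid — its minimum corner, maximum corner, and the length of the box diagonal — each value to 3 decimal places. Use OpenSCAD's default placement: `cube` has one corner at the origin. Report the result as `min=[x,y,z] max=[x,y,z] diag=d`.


A = translate([0.6, 10, -9.3]) cube([7.1, 19.1, 18.1]) → bbox [0.6,10,-9.3] .. [7.7,29.1,8.8]
B = cube([8.3, 6.1, 4.4]) → bbox [0,0,0] .. [8.3,6.1,4.4]
lo = A.lo+B.lo = [0.6+0, 10+0, -9.3+0] = [0.600,10.000,-9.300]
hi = A.hi+B.hi = [7.7+8.3, 29.1+6.1, 8.8+4.4] = [16.000,35.200,13.200]
diag = √(15.4²+25.2²+22.5²) = √1378.45 = 37.127

min=[0.600,10.000,-9.300] max=[16.000,35.200,13.200] diag=37.127


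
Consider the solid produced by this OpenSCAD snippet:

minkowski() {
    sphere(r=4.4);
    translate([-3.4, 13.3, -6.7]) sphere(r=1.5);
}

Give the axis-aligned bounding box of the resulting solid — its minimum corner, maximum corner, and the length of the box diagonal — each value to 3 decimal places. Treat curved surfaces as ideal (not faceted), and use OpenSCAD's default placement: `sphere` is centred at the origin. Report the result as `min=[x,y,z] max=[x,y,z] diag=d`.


A = translate([-3.4, 13.3, -6.7]) sphere(r=1.5) → bbox [-4.9,11.8,-8.2] .. [-1.9,14.8,-5.2]
B = sphere(r=4.4) → bbox [-4.4,-4.4,-4.4] .. [4.4,4.4,4.4]
lo = A.lo+B.lo = [-4.9-4.4, 11.8-4.4, -8.2-4.4] = [-9.300,7.400,-12.600]
hi = A.hi+B.hi = [-1.9+4.4, 14.8+4.4, -5.2+4.4] = [2.500,19.200,-0.800]
diag = √(11.8²+11.8²+11.8²) = √417.72 = 20.438

min=[-9.300,7.400,-12.600] max=[2.500,19.200,-0.800] diag=20.438


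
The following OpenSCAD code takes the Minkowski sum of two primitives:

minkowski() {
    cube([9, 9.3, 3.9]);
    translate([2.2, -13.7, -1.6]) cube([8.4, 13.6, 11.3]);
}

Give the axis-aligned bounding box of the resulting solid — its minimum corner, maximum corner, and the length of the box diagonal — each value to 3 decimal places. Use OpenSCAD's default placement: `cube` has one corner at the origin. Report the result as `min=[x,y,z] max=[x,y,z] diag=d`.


min=[2.200,-13.700,-1.600] max=[19.600,9.200,13.600] diag=32.530

A = translate([2.2, -13.7, -1.6]) cube([8.4, 13.6, 11.3]) → bbox [2.2,-13.7,-1.6] .. [10.6,-0.1,9.7]
B = cube([9, 9.3, 3.9]) → bbox [0,0,0] .. [9,9.3,3.9]
lo = A.lo+B.lo = [2.2+0, -13.7+0, -1.6+0] = [2.200,-13.700,-1.600]
hi = A.hi+B.hi = [10.6+9, -0.1+9.3, 9.7+3.9] = [19.600,9.200,13.600]
diag = √(17.4²+22.9²+15.2²) = √1058.21 = 32.530


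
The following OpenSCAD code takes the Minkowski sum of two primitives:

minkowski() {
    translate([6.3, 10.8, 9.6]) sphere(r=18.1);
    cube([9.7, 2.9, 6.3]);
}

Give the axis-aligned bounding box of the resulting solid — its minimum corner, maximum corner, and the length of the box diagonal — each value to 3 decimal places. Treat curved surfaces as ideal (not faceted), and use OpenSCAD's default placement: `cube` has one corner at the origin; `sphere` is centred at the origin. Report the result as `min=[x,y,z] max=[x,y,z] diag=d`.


A = translate([6.3, 10.8, 9.6]) sphere(r=18.1) → bbox [-11.8,-7.3,-8.5] .. [24.4,28.9,27.7]
B = cube([9.7, 2.9, 6.3]) → bbox [0,0,0] .. [9.7,2.9,6.3]
lo = A.lo+B.lo = [-11.8+0, -7.3+0, -8.5+0] = [-11.800,-7.300,-8.500]
hi = A.hi+B.hi = [24.4+9.7, 28.9+2.9, 27.7+6.3] = [34.100,31.800,34.000]
diag = √(45.9²+39.1²+42.5²) = √5441.87 = 73.769

min=[-11.800,-7.300,-8.500] max=[34.100,31.800,34.000] diag=73.769


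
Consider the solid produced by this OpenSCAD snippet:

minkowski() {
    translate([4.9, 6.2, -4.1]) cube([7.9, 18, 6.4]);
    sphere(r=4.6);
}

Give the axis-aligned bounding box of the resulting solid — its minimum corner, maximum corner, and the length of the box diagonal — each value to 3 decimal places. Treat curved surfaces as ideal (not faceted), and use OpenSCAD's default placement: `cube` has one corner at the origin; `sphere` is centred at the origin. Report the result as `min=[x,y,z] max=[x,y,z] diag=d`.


min=[0.300,1.600,-8.700] max=[17.400,28.800,6.900] diag=35.716

A = translate([4.9, 6.2, -4.1]) cube([7.9, 18, 6.4]) → bbox [4.9,6.2,-4.1] .. [12.8,24.2,2.3]
B = sphere(r=4.6) → bbox [-4.6,-4.6,-4.6] .. [4.6,4.6,4.6]
lo = A.lo+B.lo = [4.9-4.6, 6.2-4.6, -4.1-4.6] = [0.300,1.600,-8.700]
hi = A.hi+B.hi = [12.8+4.6, 24.2+4.6, 2.3+4.6] = [17.400,28.800,6.900]
diag = √(17.1²+27.2²+15.6²) = √1275.61 = 35.716


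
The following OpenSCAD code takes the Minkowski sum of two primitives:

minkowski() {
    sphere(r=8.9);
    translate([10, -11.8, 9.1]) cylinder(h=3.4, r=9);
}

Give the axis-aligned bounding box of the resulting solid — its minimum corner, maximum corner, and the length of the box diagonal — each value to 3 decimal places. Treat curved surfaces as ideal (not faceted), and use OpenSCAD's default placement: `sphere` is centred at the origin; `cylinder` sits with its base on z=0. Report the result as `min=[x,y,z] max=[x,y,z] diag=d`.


min=[-7.900,-29.700,0.200] max=[27.900,6.100,21.400] diag=54.888

A = translate([10, -11.8, 9.1]) cylinder(h=3.4, r=9) → bbox [1,-20.8,9.1] .. [19,-2.8,12.5]
B = sphere(r=8.9) → bbox [-8.9,-8.9,-8.9] .. [8.9,8.9,8.9]
lo = A.lo+B.lo = [1-8.9, -20.8-8.9, 9.1-8.9] = [-7.900,-29.700,0.200]
hi = A.hi+B.hi = [19+8.9, -2.8+8.9, 12.5+8.9] = [27.900,6.100,21.400]
diag = √(35.8²+35.8²+21.2²) = √3012.72 = 54.888


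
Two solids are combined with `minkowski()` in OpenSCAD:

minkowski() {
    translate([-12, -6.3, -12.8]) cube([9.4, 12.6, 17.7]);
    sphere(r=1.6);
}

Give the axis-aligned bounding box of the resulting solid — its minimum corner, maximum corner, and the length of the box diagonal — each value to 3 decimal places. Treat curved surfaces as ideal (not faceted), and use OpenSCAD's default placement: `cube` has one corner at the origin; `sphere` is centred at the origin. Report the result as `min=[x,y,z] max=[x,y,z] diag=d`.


A = translate([-12, -6.3, -12.8]) cube([9.4, 12.6, 17.7]) → bbox [-12,-6.3,-12.8] .. [-2.6,6.3,4.9]
B = sphere(r=1.6) → bbox [-1.6,-1.6,-1.6] .. [1.6,1.6,1.6]
lo = A.lo+B.lo = [-12-1.6, -6.3-1.6, -12.8-1.6] = [-13.600,-7.900,-14.400]
hi = A.hi+B.hi = [-2.6+1.6, 6.3+1.6, 4.9+1.6] = [-1.000,7.900,6.500]
diag = √(12.6²+15.8²+20.9²) = √845.21 = 29.072

min=[-13.600,-7.900,-14.400] max=[-1.000,7.900,6.500] diag=29.072
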